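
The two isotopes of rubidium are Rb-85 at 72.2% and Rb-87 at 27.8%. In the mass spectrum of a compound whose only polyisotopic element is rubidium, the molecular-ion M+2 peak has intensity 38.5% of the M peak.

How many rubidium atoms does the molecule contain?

The M+2/M ratio from n Rb atoms is n · q/p = n · 0.278/0.722.
n = 0.385 × 0.722/0.278 = 1.00 ≈ 1

1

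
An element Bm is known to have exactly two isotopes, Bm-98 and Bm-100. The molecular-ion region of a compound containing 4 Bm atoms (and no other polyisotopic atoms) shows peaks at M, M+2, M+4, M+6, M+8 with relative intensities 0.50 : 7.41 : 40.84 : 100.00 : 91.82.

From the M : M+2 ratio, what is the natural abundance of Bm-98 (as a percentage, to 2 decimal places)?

21.25%

If p is the fraction of Bm that is Bm-98, then I(M+2)/I(M) = [C(4,1)·p^3·(1−p)] / p^4 = 4·(1−p)/p = 7.41/0.50 = 14.8200
(1−p)/p = 14.8200/4 = 3.7050  ⇒  p = 1/(1 + 3.7050) = 0.2125
Bm-98: 21.25%, Bm-100: 78.75%.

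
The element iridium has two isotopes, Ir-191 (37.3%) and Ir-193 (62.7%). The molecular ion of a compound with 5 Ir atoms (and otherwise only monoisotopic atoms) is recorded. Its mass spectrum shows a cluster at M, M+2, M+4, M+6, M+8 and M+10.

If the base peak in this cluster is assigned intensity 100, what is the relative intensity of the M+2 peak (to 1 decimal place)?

Term probabilities: M 0.0072, M+2 0.0607, M+4 0.2040, M+6 0.3429, M+8 0.2882, M+10 0.0969. Base peak = M+6.
P(M+6) = C(5,3) × 0.373^2 × 0.627^3 = 10 × 0.139129 × 0.24649188 = 0.342942 (base)
P(M+2) = C(5,1) × 0.373^4 × 0.627^1 = 5 × 0.01935688 × 0.6270 = 0.060684
Relative intensity = 0.060684 / 0.342942 × 100 = 17.7

17.7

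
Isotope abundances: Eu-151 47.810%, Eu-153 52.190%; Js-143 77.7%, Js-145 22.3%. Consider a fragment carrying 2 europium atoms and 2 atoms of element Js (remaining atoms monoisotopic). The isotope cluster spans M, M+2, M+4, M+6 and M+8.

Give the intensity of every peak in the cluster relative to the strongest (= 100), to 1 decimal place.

36.3 : 100.0 : 91.7 : 31.3 : 3.6

Europium pattern (n=2): 0.22857961 : 0.49904078 : 0.27237961
Element Js pattern (n=2): 0.603729 : 0.346542 : 0.049729
Convolve the two distributions (both contribute in 2-u steps):
  M: 0.22857961×0.603729 = 0.138000
  M+2: 0.22857961×0.346542 + 0.49904078×0.603729 = 0.380498
  M+4: 0.22857961×0.049729 + 0.49904078×0.346542 + 0.27237961×0.603729 = 0.348749
  M+6: 0.49904078×0.049729 + 0.27237961×0.346542 = 0.119208
  M+8: 0.27237961×0.049729 = 0.013545
Scale to base peak (0.380498) = 100: 36.3 : 100.0 : 91.7 : 31.3 : 3.6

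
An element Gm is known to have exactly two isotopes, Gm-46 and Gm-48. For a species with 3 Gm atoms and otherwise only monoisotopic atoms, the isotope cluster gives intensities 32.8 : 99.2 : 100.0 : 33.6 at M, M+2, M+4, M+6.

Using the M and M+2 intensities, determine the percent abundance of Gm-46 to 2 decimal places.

49.80%

If p is the fraction of Gm that is Gm-46, then I(M+2)/I(M) = [C(3,1)·p^2·(1−p)] / p^3 = 3·(1−p)/p = 99.2/32.8 = 3.0244
(1−p)/p = 3.0244/3 = 1.0081  ⇒  p = 1/(1 + 1.0081) = 0.4980
Gm-46: 49.80%, Gm-48: 50.20%.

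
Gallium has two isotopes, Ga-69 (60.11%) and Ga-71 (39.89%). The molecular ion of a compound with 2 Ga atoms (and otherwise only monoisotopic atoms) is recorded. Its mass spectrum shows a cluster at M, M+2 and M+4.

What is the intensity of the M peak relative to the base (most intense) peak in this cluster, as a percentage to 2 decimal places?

Term probabilities: M 0.3613, M+2 0.4796, M+4 0.1591. Base peak = M+2.
P(M+2) = C(2,1) × 0.6011^1 × 0.3989^1 = 2 × 0.6011 × 0.3989 = 0.479558 (base)
P(M) = C(2,0) × 0.6011^2 × 0.3989^0 = 1 × 0.36132121 × 1.0000 = 0.361321
Relative intensity = 0.361321 / 0.479558 × 100 = 75.34

75.34%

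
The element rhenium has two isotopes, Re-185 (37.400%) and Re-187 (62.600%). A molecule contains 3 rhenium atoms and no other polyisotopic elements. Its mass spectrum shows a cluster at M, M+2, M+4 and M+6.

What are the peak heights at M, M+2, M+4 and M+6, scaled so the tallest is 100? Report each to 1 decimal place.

The 3 Re atoms are independent, so intensities follow the terms of (0.37400 + 0.62600)^3.
P(M) = 0.37400^3 = 0.052314
P(M+2) = 3 × 0.37400^2 × 0.62600^1 = 0.262687
P(M+4) = 3 × 0.37400^1 × 0.62600^2 = 0.439685
P(M+6) = 0.62600^3 = 0.245314
The M+4 peak is largest (0.439685); scaling to 100 gives 11.9 : 59.7 : 100.0 : 55.8.

11.9 : 59.7 : 100.0 : 55.8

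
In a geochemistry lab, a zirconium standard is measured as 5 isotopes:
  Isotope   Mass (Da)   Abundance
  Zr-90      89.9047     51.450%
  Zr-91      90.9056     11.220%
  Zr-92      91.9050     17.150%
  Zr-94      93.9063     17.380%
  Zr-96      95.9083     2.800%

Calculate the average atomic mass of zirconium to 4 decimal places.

Average mass = Σ (abundance × isotope mass) = 0.51450 × 89.9047 + 0.11220 × 90.9056 + 0.17150 × 91.9050 + 0.17380 × 93.9063 + 0.02800 × 95.9083
= 46.25597 + 10.19961 + 15.76171 + 16.32091 + 2.68543 = 91.22363 Da

91.2236 Da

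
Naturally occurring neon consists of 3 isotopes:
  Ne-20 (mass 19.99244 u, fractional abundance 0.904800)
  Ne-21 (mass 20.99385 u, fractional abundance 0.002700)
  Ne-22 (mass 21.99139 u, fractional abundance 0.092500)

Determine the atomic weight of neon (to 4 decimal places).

20.1800 u

Average mass = Σ (abundance × isotope mass) = 0.904800 × 19.99244 + 0.002700 × 20.99385 + 0.092500 × 21.99139
= 18.089160 + 0.056683 + 2.034204 = 20.180047 u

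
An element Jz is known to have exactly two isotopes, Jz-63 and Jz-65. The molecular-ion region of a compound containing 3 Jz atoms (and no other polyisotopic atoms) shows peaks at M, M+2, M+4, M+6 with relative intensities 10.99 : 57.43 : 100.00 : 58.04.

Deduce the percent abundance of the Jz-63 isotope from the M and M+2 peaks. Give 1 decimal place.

36.5%

Write p for the Jz-63 fraction. I(M+2)/I(M) = [C(3,1)·p^2·(1−p)] / p^3 = 3·(1−p)/p = 57.43/10.99 = 5.2257
(1−p)/p = 5.2257/3 = 1.7419  ⇒  p = 1/(1 + 1.7419) = 0.3647
Jz-63: 36.5%, Jz-65: 63.5%.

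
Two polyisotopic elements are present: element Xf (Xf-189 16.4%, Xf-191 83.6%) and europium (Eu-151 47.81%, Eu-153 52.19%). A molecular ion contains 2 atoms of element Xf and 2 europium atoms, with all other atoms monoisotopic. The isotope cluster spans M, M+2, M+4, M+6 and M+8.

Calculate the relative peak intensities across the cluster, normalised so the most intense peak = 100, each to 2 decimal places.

1.45 : 17.97 : 71.77 : 100.00 : 44.95

Element Xf pattern (n=2): 0.026896 : 0.274208 : 0.698896
Europium pattern (n=2): 0.22857961 : 0.49904078 : 0.27237961
Convolve the two distributions (both contribute in 2-u steps):
  M: 0.026896×0.22857961 = 0.006148
  M+2: 0.026896×0.49904078 + 0.274208×0.22857961 = 0.076101
  M+4: 0.026896×0.27237961 + 0.274208×0.49904078 + 0.698896×0.22857961 = 0.303920
  M+6: 0.274208×0.27237961 + 0.698896×0.49904078 = 0.423466
  M+8: 0.698896×0.27237961 = 0.190365
Scale to base peak (0.423466) = 100: 1.45 : 17.97 : 71.77 : 100.00 : 44.95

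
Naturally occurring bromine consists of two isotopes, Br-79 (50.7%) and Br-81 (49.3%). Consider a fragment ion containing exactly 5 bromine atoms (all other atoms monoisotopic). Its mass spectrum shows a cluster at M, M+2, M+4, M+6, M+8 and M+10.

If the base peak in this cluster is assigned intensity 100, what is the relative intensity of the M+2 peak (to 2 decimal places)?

51.42

Binomial terms of (0.507 + 0.493)^5: M 0.0335, M+2 0.1629, M+4 0.3168, M+6 0.3080, M+8 0.1497, M+10 0.0291 → M+4 is the base peak.
P(M+4) = C(5,2) × 0.507^3 × 0.493^2 = 10 × 0.13032384 × 0.243049 = 0.316751 (base)
P(M+2) = C(5,1) × 0.507^4 × 0.493^1 = 5 × 0.06607419 × 0.4930 = 0.162873
Relative intensity = 0.162873 / 0.316751 × 100 = 51.42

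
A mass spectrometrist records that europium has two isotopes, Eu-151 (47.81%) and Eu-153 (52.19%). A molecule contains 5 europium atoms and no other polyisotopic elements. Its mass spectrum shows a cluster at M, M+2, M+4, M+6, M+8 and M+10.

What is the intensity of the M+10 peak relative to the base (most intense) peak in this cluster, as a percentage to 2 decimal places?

Binomial terms of (0.4781 + 0.5219)^5: M 0.0250, M+2 0.1363, M+4 0.2977, M+6 0.3249, M+8 0.1774, M+10 0.0387 → M+6 is the base peak.
P(M+6) = C(5,3) × 0.4781^2 × 0.5219^3 = 10 × 0.22857961 × 0.14215492 = 0.324937 (base)
P(M+10) = C(5,5) × 0.4781^0 × 0.5219^5 = 1 × 1.0000 × 0.0387201 = 0.038720
Relative intensity = 0.038720 / 0.324937 × 100 = 11.92

11.92%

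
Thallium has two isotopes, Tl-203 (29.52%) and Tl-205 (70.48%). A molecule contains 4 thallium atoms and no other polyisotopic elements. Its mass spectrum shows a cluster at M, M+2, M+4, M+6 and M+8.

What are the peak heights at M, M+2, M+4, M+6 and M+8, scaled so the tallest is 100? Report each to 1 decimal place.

Each Tl atom is independently Tl-203 (p = 0.2952) or Tl-205 (q = 0.7048); the cluster is the binomial expansion (p + q)^4.
P(M) = 0.2952^4 = 0.007594
P(M+2) = 4 × 0.2952^3 × 0.7048^1 = 0.072523
P(M+4) = 6 × 0.2952^2 × 0.7048^2 = 0.259726
P(M+6) = 4 × 0.2952^1 × 0.7048^3 = 0.413403
P(M+8) = 0.7048^4 = 0.246754
The M+6 peak is largest (0.413403); scaling to 100 gives 1.8 : 17.5 : 62.8 : 100.0 : 59.7.

1.8 : 17.5 : 62.8 : 100.0 : 59.7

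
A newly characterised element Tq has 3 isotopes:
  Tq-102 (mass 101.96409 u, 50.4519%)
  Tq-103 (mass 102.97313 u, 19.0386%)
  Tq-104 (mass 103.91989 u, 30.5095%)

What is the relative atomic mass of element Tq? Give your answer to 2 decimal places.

102.75 u

The abundance-weighted mean is 0.504519 × 101.96409 + 0.190386 × 102.97313 + 0.305095 × 103.91989
= 51.442821 + 19.604642 + 31.705439 = 102.752902 u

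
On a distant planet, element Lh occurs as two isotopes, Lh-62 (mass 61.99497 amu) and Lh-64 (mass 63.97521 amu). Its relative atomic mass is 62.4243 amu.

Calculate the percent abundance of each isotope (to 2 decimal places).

Lh-62: 78.32%, Lh-64: 21.68%

Let x be the fractional abundance of Lh-62; then Lh-64 has abundance 1 − x.
61.99497·x + 63.97521·(1 − x) = 62.4243
(61.99497 − 63.97521)·x = 62.4243 − 63.97521
x = -1.55091 / -1.98024 = 0.78319 → 78.32% Lh-62, 21.68% Lh-64.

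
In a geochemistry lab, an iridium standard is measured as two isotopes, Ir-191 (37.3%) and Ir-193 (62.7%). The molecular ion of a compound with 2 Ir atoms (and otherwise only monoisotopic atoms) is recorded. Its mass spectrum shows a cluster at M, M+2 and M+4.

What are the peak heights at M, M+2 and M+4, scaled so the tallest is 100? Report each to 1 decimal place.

29.7 : 100.0 : 84.0

The 2 Ir atoms are independent, so intensities follow the terms of (0.373 + 0.627)^2.
P(M) = 0.373^2 = 0.139129
P(M+2) = 2 × 0.373^1 × 0.627^1 = 0.467742
P(M+4) = 0.627^2 = 0.393129
The M+2 peak is largest (0.467742); scaling to 100 gives 29.7 : 100.0 : 84.0.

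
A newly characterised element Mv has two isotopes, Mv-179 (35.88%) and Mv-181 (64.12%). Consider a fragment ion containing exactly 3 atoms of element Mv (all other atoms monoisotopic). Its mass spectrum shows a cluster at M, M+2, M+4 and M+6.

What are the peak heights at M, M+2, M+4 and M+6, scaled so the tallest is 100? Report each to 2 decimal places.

Expanding (0.3588 + 0.6412)^3:
P(M) = 0.3588^3 = 0.046191
P(M+2) = 3 × 0.3588^2 × 0.6412^1 = 0.247639
P(M+4) = 3 × 0.3588^1 × 0.6412^2 = 0.442548
P(M+6) = 0.6412^3 = 0.263621
The M+4 peak is largest (0.442548); scaling to 100 gives 10.44 : 55.96 : 100.00 : 59.57.

10.44 : 55.96 : 100.00 : 59.57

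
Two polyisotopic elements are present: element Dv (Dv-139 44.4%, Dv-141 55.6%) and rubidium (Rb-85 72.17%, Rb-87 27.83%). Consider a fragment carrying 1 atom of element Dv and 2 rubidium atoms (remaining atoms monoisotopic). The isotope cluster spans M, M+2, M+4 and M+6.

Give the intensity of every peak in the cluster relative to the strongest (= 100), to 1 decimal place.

Element Dv pattern (n=1): 0.4440 : 0.5560
Rubidium pattern (n=2): 0.52085089 : 0.40169822 : 0.07745089
Convolve the two distributions (both contribute in 2-u steps):
  M: 0.4440×0.52085089 = 0.231258
  M+2: 0.4440×0.40169822 + 0.5560×0.52085089 = 0.467947
  M+4: 0.4440×0.07745089 + 0.5560×0.40169822 = 0.257732
  M+6: 0.5560×0.07745089 = 0.043063
Scale to base peak (0.467947) = 100: 49.4 : 100.0 : 55.1 : 9.2

49.4 : 100.0 : 55.1 : 9.2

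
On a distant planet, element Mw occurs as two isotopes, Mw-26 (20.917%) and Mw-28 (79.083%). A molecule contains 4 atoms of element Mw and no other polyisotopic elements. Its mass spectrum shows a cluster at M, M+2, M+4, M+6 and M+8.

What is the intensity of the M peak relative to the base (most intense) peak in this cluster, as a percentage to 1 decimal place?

0.5%

(0.20917 + 0.79083)^4 gives M 0.0019, M+2 0.0289, M+4 0.1642, M+6 0.4138, M+8 0.3911; the largest is M+6.
P(M+6) = C(4,3) × 0.20917^1 × 0.79083^3 = 4 × 0.20917 × 0.49459464 = 0.413817 (base)
P(M) = C(4,0) × 0.20917^4 × 0.79083^0 = 1 × 0.00191425 × 1.0000 = 0.001914
Relative intensity = 0.001914 / 0.413817 × 100 = 0.5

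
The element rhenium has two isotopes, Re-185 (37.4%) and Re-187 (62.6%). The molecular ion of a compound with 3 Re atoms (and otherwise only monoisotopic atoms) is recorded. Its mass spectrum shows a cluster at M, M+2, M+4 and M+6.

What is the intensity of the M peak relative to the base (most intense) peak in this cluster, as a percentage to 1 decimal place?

Binomial terms of (0.374 + 0.626)^3: M 0.0523, M+2 0.2627, M+4 0.4397, M+6 0.2453 → M+4 is the base peak.
P(M+4) = C(3,2) × 0.374^1 × 0.626^2 = 3 × 0.3740 × 0.391876 = 0.439685 (base)
P(M) = C(3,0) × 0.374^3 × 0.626^0 = 1 × 0.05231362 × 1.0000 = 0.052314
Relative intensity = 0.052314 / 0.439685 × 100 = 11.9

11.9%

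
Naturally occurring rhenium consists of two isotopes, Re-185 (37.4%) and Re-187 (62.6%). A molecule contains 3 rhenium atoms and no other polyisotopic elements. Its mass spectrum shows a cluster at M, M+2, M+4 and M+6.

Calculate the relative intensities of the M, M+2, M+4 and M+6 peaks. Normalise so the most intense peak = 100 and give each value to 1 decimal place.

11.9 : 59.7 : 100.0 : 55.8

The 3 Re atoms are independent, so intensities follow the terms of (0.374 + 0.626)^3.
P(M) = 0.374^3 = 0.052314
P(M+2) = 3 × 0.374^2 × 0.626^1 = 0.262687
P(M+4) = 3 × 0.374^1 × 0.626^2 = 0.439685
P(M+6) = 0.626^3 = 0.245314
The M+4 peak is largest (0.439685); scaling to 100 gives 11.9 : 59.7 : 100.0 : 55.8.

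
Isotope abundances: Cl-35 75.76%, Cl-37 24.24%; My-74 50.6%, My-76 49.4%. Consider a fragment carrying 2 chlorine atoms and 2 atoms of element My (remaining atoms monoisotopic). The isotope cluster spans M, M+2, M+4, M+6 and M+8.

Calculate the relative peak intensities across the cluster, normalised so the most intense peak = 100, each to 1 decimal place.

38.6 : 100.0 : 88.9 : 31.2 : 3.8

Chlorine pattern (n=2): 0.57395776 : 0.36728448 : 0.05875776
Element My pattern (n=2): 0.256036 : 0.499928 : 0.244036
Convolve the two distributions (both contribute in 2-u steps):
  M: 0.57395776×0.256036 = 0.146954
  M+2: 0.57395776×0.499928 + 0.36728448×0.256036 = 0.380976
  M+4: 0.57395776×0.244036 + 0.36728448×0.499928 + 0.05875776×0.256036 = 0.338726
  M+6: 0.36728448×0.244036 + 0.05875776×0.499928 = 0.119005
  M+8: 0.05875776×0.244036 = 0.014339
Scale to base peak (0.380976) = 100: 38.6 : 100.0 : 88.9 : 31.2 : 3.8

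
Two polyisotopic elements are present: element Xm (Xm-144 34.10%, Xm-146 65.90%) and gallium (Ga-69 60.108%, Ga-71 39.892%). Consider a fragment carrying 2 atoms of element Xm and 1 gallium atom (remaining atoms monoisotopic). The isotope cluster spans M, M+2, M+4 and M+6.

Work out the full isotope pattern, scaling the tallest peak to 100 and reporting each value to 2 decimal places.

15.87 : 71.89 : 100.00 : 39.34

Element Xm pattern (n=2): 0.116281 : 0.449438 : 0.434281
Gallium pattern (n=1): 0.60108 : 0.39892
Convolve the two distributions (both contribute in 2-u steps):
  M: 0.116281×0.60108 = 0.069894
  M+2: 0.116281×0.39892 + 0.449438×0.60108 = 0.316535
  M+4: 0.449438×0.39892 + 0.434281×0.60108 = 0.440327
  M+6: 0.434281×0.39892 = 0.173243
Scale to base peak (0.440327) = 100: 15.87 : 71.89 : 100.00 : 39.34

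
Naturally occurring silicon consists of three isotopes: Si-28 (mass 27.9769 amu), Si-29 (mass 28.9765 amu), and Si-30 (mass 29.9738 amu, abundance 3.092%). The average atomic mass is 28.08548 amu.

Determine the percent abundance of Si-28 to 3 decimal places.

The remaining 96.908% is split between Si-28 (fraction x) and Si-29 (fraction 0.96908 − x).
Substituting: 27.9769x + 28.9765(0.96908 − x) = 27.158690104
(27.9769 − 28.9765)x = -0.921856516  ⇒  x = 0.92223, y = 0.04685
Si-28: 92.223%, Si-29: 4.685%.

92.223%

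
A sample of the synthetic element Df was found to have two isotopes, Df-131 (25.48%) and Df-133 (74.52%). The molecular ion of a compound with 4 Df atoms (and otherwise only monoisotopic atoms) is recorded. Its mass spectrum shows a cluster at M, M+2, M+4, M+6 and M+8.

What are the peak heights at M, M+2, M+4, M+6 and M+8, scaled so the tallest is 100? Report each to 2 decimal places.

1.00 : 11.69 : 51.29 : 100.00 : 73.12

Each Df atom is independently Df-131 (p = 0.2548) or Df-133 (q = 0.7452); the cluster is the binomial expansion (p + q)^4.
P(M) = 0.2548^4 = 0.004215
P(M+2) = 4 × 0.2548^3 × 0.7452^1 = 0.049310
P(M+4) = 6 × 0.2548^2 × 0.7452^2 = 0.216320
P(M+6) = 4 × 0.2548^1 × 0.7452^3 = 0.421772
P(M+8) = 0.7452^4 = 0.308384
The M+6 peak is largest (0.421772); scaling to 100 gives 1.00 : 11.69 : 51.29 : 100.00 : 73.12.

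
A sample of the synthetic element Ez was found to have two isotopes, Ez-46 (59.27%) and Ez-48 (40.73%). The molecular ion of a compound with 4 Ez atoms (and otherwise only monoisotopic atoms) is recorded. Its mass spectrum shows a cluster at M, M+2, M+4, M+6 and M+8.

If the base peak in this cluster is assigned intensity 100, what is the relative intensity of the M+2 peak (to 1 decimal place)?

97.0

Term probabilities: M 0.1234, M+2 0.3392, M+4 0.3497, M+6 0.1602, M+8 0.0275. Base peak = M+4.
P(M+4) = C(4,2) × 0.5927^2 × 0.4073^2 = 6 × 0.35129329 × 0.16589329 = 0.349663 (base)
P(M+2) = C(4,1) × 0.5927^3 × 0.4073^1 = 4 × 0.20821153 × 0.4073 = 0.339218
Relative intensity = 0.339218 / 0.349663 × 100 = 97.0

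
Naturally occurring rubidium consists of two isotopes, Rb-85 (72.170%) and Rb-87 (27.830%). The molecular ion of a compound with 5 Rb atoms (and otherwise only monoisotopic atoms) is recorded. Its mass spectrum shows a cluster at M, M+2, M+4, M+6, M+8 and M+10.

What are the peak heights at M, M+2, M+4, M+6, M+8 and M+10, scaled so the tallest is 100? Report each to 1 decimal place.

The 5 Rb atoms are independent, so intensities follow the terms of (0.72170 + 0.27830)^5.
P(M) = 0.72170^5 = 0.195787
P(M+2) = 5 × 0.72170^4 × 0.27830^1 = 0.377494
P(M+4) = 10 × 0.72170^3 × 0.27830^2 = 0.291136
P(M+6) = 10 × 0.72170^2 × 0.27830^3 = 0.112267
P(M+8) = 5 × 0.72170^1 × 0.27830^4 = 0.021646
P(M+10) = 0.27830^5 = 0.001669
The M+2 peak is largest (0.377494); scaling to 100 gives 51.9 : 100.0 : 77.1 : 29.7 : 5.7 : 0.4.

51.9 : 100.0 : 77.1 : 29.7 : 5.7 : 0.4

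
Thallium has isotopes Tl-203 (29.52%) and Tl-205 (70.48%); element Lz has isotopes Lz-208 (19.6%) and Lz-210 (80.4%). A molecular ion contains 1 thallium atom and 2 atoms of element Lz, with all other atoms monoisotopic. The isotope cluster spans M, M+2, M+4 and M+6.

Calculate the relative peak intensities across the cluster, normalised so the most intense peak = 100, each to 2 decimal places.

2.49 : 26.36 : 90.64 : 100.00

Thallium pattern (n=1): 0.2952 : 0.7048
Element Lz pattern (n=2): 0.038416 : 0.315168 : 0.646416
Convolve the two distributions (both contribute in 2-u steps):
  M: 0.2952×0.038416 = 0.011340
  M+2: 0.2952×0.315168 + 0.7048×0.038416 = 0.120113
  M+4: 0.2952×0.646416 + 0.7048×0.315168 = 0.412952
  M+6: 0.7048×0.646416 = 0.455594
Scale to base peak (0.455594) = 100: 2.49 : 26.36 : 90.64 : 100.00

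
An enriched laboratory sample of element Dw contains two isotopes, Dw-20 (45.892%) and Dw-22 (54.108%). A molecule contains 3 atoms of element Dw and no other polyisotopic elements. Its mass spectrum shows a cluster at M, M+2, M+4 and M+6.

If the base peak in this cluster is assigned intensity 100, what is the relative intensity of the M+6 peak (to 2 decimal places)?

(0.45892 + 0.54108)^3 gives M 0.0967, M+2 0.3419, M+4 0.4031, M+6 0.1584; the largest is M+4.
P(M+4) = C(3,2) × 0.45892^1 × 0.54108^2 = 3 × 0.45892 × 0.29276757 = 0.403071 (base)
P(M+6) = C(3,3) × 0.45892^0 × 0.54108^3 = 1 × 1.0000 × 0.15841067 = 0.158411
Relative intensity = 0.158411 / 0.403071 × 100 = 39.30

39.30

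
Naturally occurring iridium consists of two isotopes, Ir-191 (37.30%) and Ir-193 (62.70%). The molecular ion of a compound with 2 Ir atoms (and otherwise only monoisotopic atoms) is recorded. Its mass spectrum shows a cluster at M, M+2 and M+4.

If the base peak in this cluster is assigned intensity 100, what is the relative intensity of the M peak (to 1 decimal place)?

Term probabilities: M 0.1391, M+2 0.4677, M+4 0.3931. Base peak = M+2.
P(M+2) = C(2,1) × 0.3730^1 × 0.6270^1 = 2 × 0.3730 × 0.6270 = 0.467742 (base)
P(M) = C(2,0) × 0.3730^2 × 0.6270^0 = 1 × 0.139129 × 1.0000 = 0.139129
Relative intensity = 0.139129 / 0.467742 × 100 = 29.7

29.7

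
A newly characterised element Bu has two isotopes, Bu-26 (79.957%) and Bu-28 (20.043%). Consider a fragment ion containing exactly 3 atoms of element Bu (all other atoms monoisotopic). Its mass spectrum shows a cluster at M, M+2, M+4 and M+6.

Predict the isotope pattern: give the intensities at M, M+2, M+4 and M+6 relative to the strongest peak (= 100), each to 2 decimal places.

The 3 Bu atoms are independent, so intensities follow the terms of (0.79957 + 0.20043)^3.
P(M) = 0.79957^3 = 0.511175
P(M+2) = 3 × 0.79957^2 × 0.20043^1 = 0.384412
P(M+4) = 3 × 0.79957^1 × 0.20043^2 = 0.096361
P(M+6) = 0.20043^3 = 0.008052
The M peak is largest (0.511175); scaling to 100 gives 100.00 : 75.20 : 18.85 : 1.58.

100.00 : 75.20 : 18.85 : 1.58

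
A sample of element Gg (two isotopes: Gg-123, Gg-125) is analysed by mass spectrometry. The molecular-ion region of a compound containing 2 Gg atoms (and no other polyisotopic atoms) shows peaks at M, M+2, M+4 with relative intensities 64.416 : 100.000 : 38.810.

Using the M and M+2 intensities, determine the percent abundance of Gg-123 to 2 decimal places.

Write p for the Gg-123 fraction. I(M+2)/I(M) = [C(2,1)·p^1·(1−p)] / p^2 = 2·(1−p)/p = 100.000/64.416 = 1.5524
(1−p)/p = 1.5524/2 = 0.7762  ⇒  p = 1/(1 + 0.7762) = 0.5630
Gg-123: 56.30%, Gg-125: 43.70%.

56.30%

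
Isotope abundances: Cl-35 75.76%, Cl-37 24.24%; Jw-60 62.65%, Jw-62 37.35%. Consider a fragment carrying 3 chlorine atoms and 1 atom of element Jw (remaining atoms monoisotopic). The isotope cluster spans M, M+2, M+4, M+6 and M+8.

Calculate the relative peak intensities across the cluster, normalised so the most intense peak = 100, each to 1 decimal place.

64.3 : 100.0 : 56.5 : 13.9 : 1.3

Chlorine pattern (n=3): 0.4348304 : 0.41738208 : 0.13354464 : 0.01424288
Element Jw pattern (n=1): 0.6265 : 0.3735
Convolve the two distributions (both contribute in 2-u steps):
  M: 0.4348304×0.6265 = 0.272421
  M+2: 0.4348304×0.3735 + 0.41738208×0.6265 = 0.423899
  M+4: 0.41738208×0.3735 + 0.13354464×0.6265 = 0.239558
  M+6: 0.13354464×0.3735 + 0.01424288×0.6265 = 0.058802
  M+8: 0.01424288×0.3735 = 0.005320
Scale to base peak (0.423899) = 100: 64.3 : 100.0 : 56.5 : 13.9 : 1.3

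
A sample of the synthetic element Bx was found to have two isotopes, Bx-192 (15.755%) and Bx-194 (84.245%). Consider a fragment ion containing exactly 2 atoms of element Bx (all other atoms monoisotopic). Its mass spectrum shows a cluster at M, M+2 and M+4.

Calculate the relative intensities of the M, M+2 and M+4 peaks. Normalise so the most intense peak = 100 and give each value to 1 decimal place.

Each Bx atom is independently Bx-192 (p = 0.15755) or Bx-194 (q = 0.84245); the cluster is the binomial expansion (p + q)^2.
P(M) = 0.15755^2 = 0.024822
P(M+2) = 2 × 0.15755^1 × 0.84245^1 = 0.265456
P(M+4) = 0.84245^2 = 0.709722
The M+4 peak is largest (0.709722); scaling to 100 gives 3.5 : 37.4 : 100.0.

3.5 : 37.4 : 100.0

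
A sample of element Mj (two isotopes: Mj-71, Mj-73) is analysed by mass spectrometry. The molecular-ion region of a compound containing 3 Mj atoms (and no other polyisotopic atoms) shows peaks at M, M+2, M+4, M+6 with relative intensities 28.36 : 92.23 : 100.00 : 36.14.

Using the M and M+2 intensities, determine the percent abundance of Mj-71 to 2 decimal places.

If p is the fraction of Mj that is Mj-71, then I(M+2)/I(M) = [C(3,1)·p^2·(1−p)] / p^3 = 3·(1−p)/p = 92.23/28.36 = 3.2521
(1−p)/p = 3.2521/3 = 1.0840  ⇒  p = 1/(1 + 1.0840) = 0.4798
Mj-71: 47.98%, Mj-73: 52.02%.

47.98%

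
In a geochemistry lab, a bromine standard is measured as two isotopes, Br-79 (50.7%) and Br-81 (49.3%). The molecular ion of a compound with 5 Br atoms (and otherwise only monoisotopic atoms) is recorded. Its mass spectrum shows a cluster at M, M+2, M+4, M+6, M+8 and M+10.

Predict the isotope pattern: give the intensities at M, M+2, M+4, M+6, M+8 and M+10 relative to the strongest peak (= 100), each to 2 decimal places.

Each Br atom is independently Br-79 (p = 0.507) or Br-81 (q = 0.493); the cluster is the binomial expansion (p + q)^5.
P(M) = 0.507^5 = 0.033500
P(M+2) = 5 × 0.507^4 × 0.493^1 = 0.162873
P(M+4) = 10 × 0.507^3 × 0.493^2 = 0.316751
P(M+6) = 10 × 0.507^2 × 0.493^3 = 0.308004
P(M+8) = 5 × 0.507^1 × 0.493^4 = 0.149750
P(M+10) = 0.493^5 = 0.029123
The M+4 peak is largest (0.316751); scaling to 100 gives 10.58 : 51.42 : 100.00 : 97.24 : 47.28 : 9.19.

10.58 : 51.42 : 100.00 : 97.24 : 47.28 : 9.19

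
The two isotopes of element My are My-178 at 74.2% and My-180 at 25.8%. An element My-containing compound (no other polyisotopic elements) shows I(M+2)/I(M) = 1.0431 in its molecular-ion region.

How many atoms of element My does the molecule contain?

The M+2/M ratio from n My atoms is n · q/p = n · 0.258/0.742.
n = 1.0431 × 0.742/0.258 = 3.00 ≈ 3

3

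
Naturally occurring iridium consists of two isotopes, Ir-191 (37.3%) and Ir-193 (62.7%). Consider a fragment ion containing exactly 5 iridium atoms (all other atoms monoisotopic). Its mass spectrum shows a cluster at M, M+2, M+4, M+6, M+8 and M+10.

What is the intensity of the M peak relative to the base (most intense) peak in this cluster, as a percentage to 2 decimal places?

2.11%

Binomial terms of (0.373 + 0.627)^5: M 0.0072, M+2 0.0607, M+4 0.2040, M+6 0.3429, M+8 0.2882, M+10 0.0969 → M+6 is the base peak.
P(M+6) = C(5,3) × 0.373^2 × 0.627^3 = 10 × 0.139129 × 0.24649188 = 0.342942 (base)
P(M) = C(5,0) × 0.373^5 × 0.627^0 = 1 × 0.00722012 × 1.0000 = 0.007220
Relative intensity = 0.007220 / 0.342942 × 100 = 2.11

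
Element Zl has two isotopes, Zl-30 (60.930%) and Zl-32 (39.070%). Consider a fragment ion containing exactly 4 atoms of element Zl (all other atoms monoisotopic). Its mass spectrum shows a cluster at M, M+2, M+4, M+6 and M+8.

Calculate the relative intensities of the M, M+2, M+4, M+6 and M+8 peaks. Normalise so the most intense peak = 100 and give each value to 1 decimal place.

39.0 : 100.0 : 96.2 : 41.1 : 6.6

Expanding (0.60930 + 0.39070)^4:
P(M) = 0.60930^4 = 0.137824
P(M+2) = 4 × 0.60930^3 × 0.39070^1 = 0.353506
P(M+4) = 6 × 0.60930^2 × 0.39070^2 = 0.340017
P(M+6) = 4 × 0.60930^1 × 0.39070^3 = 0.145352
P(M+8) = 0.39070^4 = 0.023301
The M+2 peak is largest (0.353506); scaling to 100 gives 39.0 : 100.0 : 96.2 : 41.1 : 6.6.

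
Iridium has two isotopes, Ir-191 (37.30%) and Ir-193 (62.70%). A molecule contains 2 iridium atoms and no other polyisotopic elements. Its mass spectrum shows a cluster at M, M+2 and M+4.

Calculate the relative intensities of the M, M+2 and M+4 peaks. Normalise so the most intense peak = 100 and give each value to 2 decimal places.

29.74 : 100.00 : 84.05

Each Ir atom is independently Ir-191 (p = 0.3730) or Ir-193 (q = 0.6270); the cluster is the binomial expansion (p + q)^2.
P(M) = 0.3730^2 = 0.139129
P(M+2) = 2 × 0.3730^1 × 0.6270^1 = 0.467742
P(M+4) = 0.6270^2 = 0.393129
The M+2 peak is largest (0.467742); scaling to 100 gives 29.74 : 100.00 : 84.05.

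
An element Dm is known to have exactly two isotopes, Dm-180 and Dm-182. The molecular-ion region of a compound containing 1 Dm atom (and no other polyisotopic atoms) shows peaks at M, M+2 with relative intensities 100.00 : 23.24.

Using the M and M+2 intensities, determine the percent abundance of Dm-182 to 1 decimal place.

18.9%

Let p = fractional abundance of Dm-180. I(M+2)/I(M) = [C(1,1)·p^0·(1−p)] / p^1 = 1·(1−p)/p = 23.24/100.00 = 0.2324
(1−p)/p = 0.2324/1 = 0.2324  ⇒  p = 1/(1 + 0.2324) = 0.8114
Dm-180: 81.1%, Dm-182: 18.9%.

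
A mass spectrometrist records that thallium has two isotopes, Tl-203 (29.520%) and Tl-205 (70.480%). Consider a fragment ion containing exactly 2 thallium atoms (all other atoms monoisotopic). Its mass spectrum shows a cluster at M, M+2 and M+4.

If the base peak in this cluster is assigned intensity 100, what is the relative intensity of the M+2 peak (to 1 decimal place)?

(0.29520 + 0.70480)^2 gives M 0.0871, M+2 0.4161, M+4 0.4967; the largest is M+4.
P(M+4) = C(2,2) × 0.29520^0 × 0.70480^2 = 1 × 1.0000 × 0.49674304 = 0.496743 (base)
P(M+2) = C(2,1) × 0.29520^1 × 0.70480^1 = 2 × 0.2952 × 0.7048 = 0.416114
Relative intensity = 0.416114 / 0.496743 × 100 = 83.8

83.8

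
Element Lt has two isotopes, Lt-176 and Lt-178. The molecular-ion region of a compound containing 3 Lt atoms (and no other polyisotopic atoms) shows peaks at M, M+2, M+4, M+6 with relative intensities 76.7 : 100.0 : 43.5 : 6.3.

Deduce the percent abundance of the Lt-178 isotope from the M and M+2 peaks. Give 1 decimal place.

30.3%

Write p for the Lt-176 fraction. I(M+2)/I(M) = [C(3,1)·p^2·(1−p)] / p^3 = 3·(1−p)/p = 100.0/76.7 = 1.3038
(1−p)/p = 1.3038/3 = 0.4346  ⇒  p = 1/(1 + 0.4346) = 0.6971
Lt-176: 69.7%, Lt-178: 30.3%.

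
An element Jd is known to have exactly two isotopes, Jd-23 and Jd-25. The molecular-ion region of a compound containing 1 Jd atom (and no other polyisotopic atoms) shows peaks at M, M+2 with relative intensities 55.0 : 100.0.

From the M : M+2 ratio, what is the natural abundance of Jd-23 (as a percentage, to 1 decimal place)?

35.5%

Write p for the Jd-23 fraction. I(M+2)/I(M) = [C(1,1)·p^0·(1−p)] / p^1 = 1·(1−p)/p = 100.0/55.0 = 1.8182
(1−p)/p = 1.8182/1 = 1.8182  ⇒  p = 1/(1 + 1.8182) = 0.3548
Jd-23: 35.5%, Jd-25: 64.5%.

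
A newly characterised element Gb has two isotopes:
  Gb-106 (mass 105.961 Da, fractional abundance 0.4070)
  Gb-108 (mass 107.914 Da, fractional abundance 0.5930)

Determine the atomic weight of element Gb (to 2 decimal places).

The abundance-weighted mean is 0.4070 × 105.961 + 0.5930 × 107.914
= 43.1261 + 63.9930 = 107.1191 Da

107.12 Da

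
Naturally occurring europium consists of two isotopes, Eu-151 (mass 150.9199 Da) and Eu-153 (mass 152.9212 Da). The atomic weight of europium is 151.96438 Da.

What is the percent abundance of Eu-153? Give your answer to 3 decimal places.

Writing the weighted mean with unknown fraction x of Eu-151:
150.9199·x + 152.9212·(1 − x) = 151.96438
(150.9199 − 152.9212)·x = 151.96438 − 152.9212
x = -0.95682 / -2.0013 = 0.47810 → 47.810% Eu-151, 52.190% Eu-153.

52.190%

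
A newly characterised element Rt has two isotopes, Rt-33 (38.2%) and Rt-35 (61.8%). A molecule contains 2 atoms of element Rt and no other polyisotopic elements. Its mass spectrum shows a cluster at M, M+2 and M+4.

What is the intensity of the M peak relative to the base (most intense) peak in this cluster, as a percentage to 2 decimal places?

30.91%

(0.382 + 0.618)^2 gives M 0.1459, M+2 0.4722, M+4 0.3819; the largest is M+2.
P(M+2) = C(2,1) × 0.382^1 × 0.618^1 = 2 × 0.3820 × 0.6180 = 0.472152 (base)
P(M) = C(2,0) × 0.382^2 × 0.618^0 = 1 × 0.145924 × 1.0000 = 0.145924
Relative intensity = 0.145924 / 0.472152 × 100 = 30.91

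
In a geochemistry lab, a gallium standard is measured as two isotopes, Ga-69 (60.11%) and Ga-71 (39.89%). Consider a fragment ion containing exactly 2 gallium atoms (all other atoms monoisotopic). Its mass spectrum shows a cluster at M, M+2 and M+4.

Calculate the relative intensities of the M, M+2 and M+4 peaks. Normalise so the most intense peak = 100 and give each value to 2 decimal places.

Expanding (0.6011 + 0.3989)^2:
P(M) = 0.6011^2 = 0.361321
P(M+2) = 2 × 0.6011^1 × 0.3989^1 = 0.479558
P(M+4) = 0.3989^2 = 0.159121
The M+2 peak is largest (0.479558); scaling to 100 gives 75.34 : 100.00 : 33.18.

75.34 : 100.00 : 33.18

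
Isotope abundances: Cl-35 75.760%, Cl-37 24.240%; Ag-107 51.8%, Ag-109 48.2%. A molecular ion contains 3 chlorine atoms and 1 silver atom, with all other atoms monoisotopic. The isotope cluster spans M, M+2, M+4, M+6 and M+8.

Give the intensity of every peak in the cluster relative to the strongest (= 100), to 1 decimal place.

52.9 : 100.0 : 63.5 : 16.9 : 1.6

Chlorine pattern (n=3): 0.4348304 : 0.41738208 : 0.13354464 : 0.01424288
Silver pattern (n=1): 0.5180 : 0.4820
Convolve the two distributions (both contribute in 2-u steps):
  M: 0.4348304×0.5180 = 0.225242
  M+2: 0.4348304×0.4820 + 0.41738208×0.5180 = 0.425792
  M+4: 0.41738208×0.4820 + 0.13354464×0.5180 = 0.270354
  M+6: 0.13354464×0.4820 + 0.01424288×0.5180 = 0.071746
  M+8: 0.01424288×0.4820 = 0.006865
Scale to base peak (0.425792) = 100: 52.9 : 100.0 : 63.5 : 16.9 : 1.6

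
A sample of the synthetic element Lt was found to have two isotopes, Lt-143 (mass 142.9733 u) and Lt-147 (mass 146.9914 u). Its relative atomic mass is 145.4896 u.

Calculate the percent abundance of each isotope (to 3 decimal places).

Writing the weighted mean with unknown fraction x of Lt-143:
142.9733·x + 146.9914·(1 − x) = 145.4896
(142.9733 − 146.9914)·x = 145.4896 − 146.9914
x = -1.5018 / -4.0181 = 0.37376 → 37.376% Lt-143, 62.624% Lt-147.

Lt-143: 37.376%, Lt-147: 62.624%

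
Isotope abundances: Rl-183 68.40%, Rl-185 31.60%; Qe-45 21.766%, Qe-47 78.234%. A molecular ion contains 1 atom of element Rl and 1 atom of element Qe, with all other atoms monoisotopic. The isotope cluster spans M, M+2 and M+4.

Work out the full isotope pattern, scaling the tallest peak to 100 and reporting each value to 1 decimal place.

24.7 : 100.0 : 40.9

Element Rl pattern (n=1): 0.6840 : 0.3160
Element Qe pattern (n=1): 0.21766 : 0.78234
Convolve the two distributions (both contribute in 2-u steps):
  M: 0.6840×0.21766 = 0.148879
  M+2: 0.6840×0.78234 + 0.3160×0.21766 = 0.603901
  M+4: 0.3160×0.78234 = 0.247219
Scale to base peak (0.603901) = 100: 24.7 : 100.0 : 40.9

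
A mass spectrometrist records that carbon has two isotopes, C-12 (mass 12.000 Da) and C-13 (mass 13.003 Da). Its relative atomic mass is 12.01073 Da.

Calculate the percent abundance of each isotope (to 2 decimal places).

Writing the weighted mean with unknown fraction x of C-12:
12.000·x + 13.003·(1 − x) = 12.01073
(12.000 − 13.003)·x = 12.01073 − 13.003
x = -0.99227 / -1.003 = 0.98930 → 98.93% C-12, 1.07% C-13.

C-12: 98.93%, C-13: 1.07%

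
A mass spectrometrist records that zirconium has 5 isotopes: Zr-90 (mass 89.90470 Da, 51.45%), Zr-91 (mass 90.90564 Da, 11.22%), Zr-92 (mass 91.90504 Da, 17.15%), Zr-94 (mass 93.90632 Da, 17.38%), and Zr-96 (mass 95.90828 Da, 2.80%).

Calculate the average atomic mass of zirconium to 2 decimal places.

Weight each isotope mass by its fractional abundance: 0.5145 × 89.90470 + 0.1122 × 90.90564 + 0.1715 × 91.90504 + 0.1738 × 93.90632 + 0.0280 × 95.90828
= 46.255968 + 10.199613 + 15.761714 + 16.320918 + 2.685432 = 91.223645 Da

91.22 Da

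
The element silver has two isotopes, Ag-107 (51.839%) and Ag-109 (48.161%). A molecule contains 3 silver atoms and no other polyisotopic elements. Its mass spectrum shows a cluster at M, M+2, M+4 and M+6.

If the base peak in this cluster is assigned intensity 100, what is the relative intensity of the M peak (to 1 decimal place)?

Term probabilities: M 0.1393, M+2 0.3883, M+4 0.3607, M+6 0.1117. Base peak = M+2.
P(M+2) = C(3,1) × 0.51839^2 × 0.48161^1 = 3 × 0.26872819 × 0.48161 = 0.388267 (base)
P(M) = C(3,0) × 0.51839^3 × 0.48161^0 = 1 × 0.13930601 × 1.0000 = 0.139306
Relative intensity = 0.139306 / 0.388267 × 100 = 35.9

35.9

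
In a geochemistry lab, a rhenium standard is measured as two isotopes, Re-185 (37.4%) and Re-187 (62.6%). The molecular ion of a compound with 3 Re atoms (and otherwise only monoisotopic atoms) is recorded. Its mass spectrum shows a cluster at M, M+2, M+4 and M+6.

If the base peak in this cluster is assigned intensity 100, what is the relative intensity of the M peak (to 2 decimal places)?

11.90

Binomial terms of (0.374 + 0.626)^3: M 0.0523, M+2 0.2627, M+4 0.4397, M+6 0.2453 → M+4 is the base peak.
P(M+4) = C(3,2) × 0.374^1 × 0.626^2 = 3 × 0.3740 × 0.391876 = 0.439685 (base)
P(M) = C(3,0) × 0.374^3 × 0.626^0 = 1 × 0.05231362 × 1.0000 = 0.052314
Relative intensity = 0.052314 / 0.439685 × 100 = 11.90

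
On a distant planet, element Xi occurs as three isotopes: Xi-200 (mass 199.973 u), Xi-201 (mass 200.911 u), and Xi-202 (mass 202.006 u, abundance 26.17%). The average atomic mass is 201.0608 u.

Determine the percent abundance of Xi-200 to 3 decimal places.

14.580%

The remaining 73.83% is split between Xi-200 (fraction x) and Xi-201 (fraction 0.7383 − x).
Substituting: 199.973x + 200.911(0.7383 − x) = 148.1958298
(199.973 − 200.911)x = -0.1367615  ⇒  x = 0.14580, y = 0.59250
Xi-200: 14.580%, Xi-201: 59.250%.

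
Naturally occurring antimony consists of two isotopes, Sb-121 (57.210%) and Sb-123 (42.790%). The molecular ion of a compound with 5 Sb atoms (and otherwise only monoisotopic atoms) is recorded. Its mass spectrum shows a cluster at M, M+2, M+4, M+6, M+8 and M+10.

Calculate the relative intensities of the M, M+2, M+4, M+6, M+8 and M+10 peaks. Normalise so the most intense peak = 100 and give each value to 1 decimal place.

17.9 : 66.8 : 100.0 : 74.8 : 28.0 : 4.2

Each Sb atom is independently Sb-121 (p = 0.57210) or Sb-123 (q = 0.42790); the cluster is the binomial expansion (p + q)^5.
P(M) = 0.57210^5 = 0.061286
P(M+2) = 5 × 0.57210^4 × 0.42790^1 = 0.229192
P(M+4) = 10 × 0.57210^3 × 0.42790^2 = 0.342847
P(M+6) = 10 × 0.57210^2 × 0.42790^3 = 0.256431
P(M+8) = 5 × 0.57210^1 × 0.42790^4 = 0.095898
P(M+10) = 0.42790^5 = 0.014345
The M+4 peak is largest (0.342847); scaling to 100 gives 17.9 : 66.8 : 100.0 : 74.8 : 28.0 : 4.2.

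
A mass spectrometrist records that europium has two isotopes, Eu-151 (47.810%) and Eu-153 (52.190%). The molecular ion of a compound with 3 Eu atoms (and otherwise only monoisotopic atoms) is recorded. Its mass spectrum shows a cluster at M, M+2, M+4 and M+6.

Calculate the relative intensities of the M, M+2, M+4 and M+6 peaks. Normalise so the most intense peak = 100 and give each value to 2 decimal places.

Each Eu atom is independently Eu-151 (p = 0.47810) or Eu-153 (q = 0.52190); the cluster is the binomial expansion (p + q)^3.
P(M) = 0.47810^3 = 0.109284
P(M+2) = 3 × 0.47810^2 × 0.52190^1 = 0.357887
P(M+4) = 3 × 0.47810^1 × 0.52190^2 = 0.390674
P(M+6) = 0.52190^3 = 0.142155
The M+4 peak is largest (0.390674); scaling to 100 gives 27.97 : 91.61 : 100.00 : 36.39.

27.97 : 91.61 : 100.00 : 36.39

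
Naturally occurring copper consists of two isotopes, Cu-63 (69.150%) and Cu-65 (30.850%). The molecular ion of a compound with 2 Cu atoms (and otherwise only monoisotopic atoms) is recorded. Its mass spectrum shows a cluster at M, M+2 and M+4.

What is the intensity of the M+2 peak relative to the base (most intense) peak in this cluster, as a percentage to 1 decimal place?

89.2%

Binomial terms of (0.69150 + 0.30850)^2: M 0.4782, M+2 0.4267, M+4 0.0952 → M is the base peak.
P(M) = C(2,0) × 0.69150^2 × 0.30850^0 = 1 × 0.47817225 × 1.0000 = 0.478172 (base)
P(M+2) = C(2,1) × 0.69150^1 × 0.30850^1 = 2 × 0.6915 × 0.3085 = 0.426656
Relative intensity = 0.426656 / 0.478172 × 100 = 89.2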